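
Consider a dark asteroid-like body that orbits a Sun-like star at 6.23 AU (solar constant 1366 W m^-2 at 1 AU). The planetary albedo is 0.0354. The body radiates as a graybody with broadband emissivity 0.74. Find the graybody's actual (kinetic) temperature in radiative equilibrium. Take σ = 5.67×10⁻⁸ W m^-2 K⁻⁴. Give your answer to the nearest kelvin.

Irradiance scales as 1/d², so S = 1366 W m^-2 × (1/6.23)² = 35.19 W m^-2.
The planet absorbs (1−α)S over its disc πR² and re-emits over 4πR², so the mean absorbed flux is (1−0.0354)·35.19/4 = 8.487 W m^-2.
Equating to εσT⁴ with ε = 0.74: T = (8.487/0.74σ)^(1/4) = 119.3 K.

119 K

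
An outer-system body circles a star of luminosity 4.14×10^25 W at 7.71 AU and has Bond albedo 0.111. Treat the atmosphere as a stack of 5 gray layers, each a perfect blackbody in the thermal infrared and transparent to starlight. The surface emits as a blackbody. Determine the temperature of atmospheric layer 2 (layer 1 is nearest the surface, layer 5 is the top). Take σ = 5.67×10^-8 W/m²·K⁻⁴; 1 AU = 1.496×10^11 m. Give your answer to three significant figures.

78.9 K

Orbital distance: d = 7.71 AU = 1.153×10^12 m.
S = L/(4πd²) = 2.476 W/m².
The effective emission temperature is T_e = [S(1−α)/(4σ)]^¼ = 55.82 K.
In the N-layer model, layer k (counted from the surface) has T_k = (N+1−k)^(1/4)·T_e.
T_2 = (4)^(1/4)·55.82 = 78.94 K.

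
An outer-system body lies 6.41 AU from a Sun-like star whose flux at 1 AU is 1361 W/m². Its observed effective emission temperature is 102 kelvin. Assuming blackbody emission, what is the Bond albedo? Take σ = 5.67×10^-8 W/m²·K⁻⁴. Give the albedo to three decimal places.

0.259

Flux at the orbit: S = 1361/(6.41)² = 33.12 W/m².
Rearranging the radiative balance, α = 1 − 4σT⁴/S.
σT⁴ = 6.137 W/m², so 4σT⁴ = 24.55 W/m².
1−α = 24.55/33.12 = 0.7411, so α = 0.2589.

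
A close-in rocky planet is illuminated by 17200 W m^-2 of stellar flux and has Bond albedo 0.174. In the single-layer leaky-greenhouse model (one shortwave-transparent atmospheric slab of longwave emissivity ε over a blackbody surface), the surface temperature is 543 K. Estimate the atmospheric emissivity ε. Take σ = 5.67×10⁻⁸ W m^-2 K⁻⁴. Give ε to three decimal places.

First, T_e = [17200·(1−0.174)/(4σ)]^(1/4) = 500.3 K.
Since (2−ε)/2 = (T_e/T_s)⁴ = 0.7206, ε = 0.5589.

0.559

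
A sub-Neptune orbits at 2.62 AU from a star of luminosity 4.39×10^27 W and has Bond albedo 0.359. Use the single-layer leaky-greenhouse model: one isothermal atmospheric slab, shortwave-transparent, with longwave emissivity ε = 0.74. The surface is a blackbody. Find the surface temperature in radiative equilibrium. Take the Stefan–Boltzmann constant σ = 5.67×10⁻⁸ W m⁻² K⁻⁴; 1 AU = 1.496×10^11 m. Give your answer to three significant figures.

318 K

Orbital distance: d = 2.62 AU = 3.920×10^11 m.
Spreading L over a sphere of radius d: S = 4.39×10^27/(4π·3.92×10^11²) = 2274 W m⁻².
The planet radiates to space at T_e = [S(1−α)/(4σ)]^(1/4) = 283.1 K.
The surface balance (absorbed SW + ε·downward IR = σT_s⁴) with T_a⁴ = T_s⁴/2 reduces to T_s = T_e·[2/(2−ε)]^¼ = 317.8 K.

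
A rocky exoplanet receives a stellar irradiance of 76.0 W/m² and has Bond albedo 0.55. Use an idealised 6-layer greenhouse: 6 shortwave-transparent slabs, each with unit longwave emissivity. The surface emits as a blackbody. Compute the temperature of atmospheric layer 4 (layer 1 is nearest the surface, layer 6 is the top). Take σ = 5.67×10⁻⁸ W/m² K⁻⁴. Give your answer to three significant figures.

146 K

Top-of-atmosphere balance: σT_e⁴ = S(1−α)/4 = 8.550 W/m² → T_e = 110.8 K.
The net upward flux σT_e⁴ is constant between every pair of levels, so T_k⁴ = (N+1−k)T_e⁴.
With k = 4: T_4 = (6+1−4)^¼·110.8 K = 145.8 K.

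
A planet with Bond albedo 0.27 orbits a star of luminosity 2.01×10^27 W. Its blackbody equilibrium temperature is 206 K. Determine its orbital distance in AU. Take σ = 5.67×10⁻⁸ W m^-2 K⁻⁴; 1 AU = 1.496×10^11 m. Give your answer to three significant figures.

The flux needed for this T is 4σT⁴/(1−0.27) = 559.5 W m^-2.
S = L/(4πd²) → d = √(L/4πS) = √(2.01×10^27/(4π·559.5)) = 5.347×10^11 m = 3.574 AU.

3.57 AU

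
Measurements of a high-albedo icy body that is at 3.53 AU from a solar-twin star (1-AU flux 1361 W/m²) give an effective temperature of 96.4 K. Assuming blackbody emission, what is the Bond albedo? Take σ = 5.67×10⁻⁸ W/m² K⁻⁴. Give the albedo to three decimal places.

0.821

By the inverse-square law, S = 1361/3.53² = 109.2 W/m².
From σT⁴ = S(1−α)/4 we invert for α: 1−α = 4σT⁴/S.
σT⁴ = 4.897 W/m², so 4σT⁴ = 19.59 W/m².
1−α = 19.59/109.2 = 0.1793, so α = 0.8207.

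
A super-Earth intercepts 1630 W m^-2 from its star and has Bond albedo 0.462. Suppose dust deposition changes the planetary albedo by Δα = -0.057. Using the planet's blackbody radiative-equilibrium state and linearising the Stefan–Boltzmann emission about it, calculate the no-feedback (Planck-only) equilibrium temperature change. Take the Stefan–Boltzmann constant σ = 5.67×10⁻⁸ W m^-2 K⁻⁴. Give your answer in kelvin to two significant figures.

6.6 K

The baseline emission temperature is T_e = 249.4 K.
TOA radiative forcing: ΔF = −S·Δα/4 = −1630·(-0.057)/4 = 23.23 W m^-2.
The Planck feedback parameter is 4σT_e³ = 3.517 W m^-2/K.
Hence the no-feedback warming is ΔF/(4σT_e³) = 6.60 K.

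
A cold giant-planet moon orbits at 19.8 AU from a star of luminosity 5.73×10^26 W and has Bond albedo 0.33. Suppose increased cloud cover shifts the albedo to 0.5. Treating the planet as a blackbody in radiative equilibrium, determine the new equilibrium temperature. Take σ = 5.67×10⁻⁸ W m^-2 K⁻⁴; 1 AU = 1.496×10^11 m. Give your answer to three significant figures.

58.2 K

Orbital distance: d = 19.8 AU = 2.962×10^12 m.
S = L/(4πd²) = 5.197 W m^-2.
New equilibrium: T₂ = [(1−0.5)·5.197/(4σ)]^(1/4) = 58.18 K.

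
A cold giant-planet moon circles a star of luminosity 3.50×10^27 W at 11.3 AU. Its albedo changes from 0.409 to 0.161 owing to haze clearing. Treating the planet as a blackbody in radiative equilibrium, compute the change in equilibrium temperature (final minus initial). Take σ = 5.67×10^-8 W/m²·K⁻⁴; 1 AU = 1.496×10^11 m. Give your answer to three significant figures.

11.6 kelvin

Orbital distance: d = 11.3 AU = 1.690×10^12 m.
S = L/(4πd²) = 97.46 W/m².
With α = 0.409, T₁ = 126.2 K.
After:  T₂ = [97.46·0.839/(4σ)]^(1/4) = 137.8 K.
Change: 137.8 − 126.2 = 11.56 K.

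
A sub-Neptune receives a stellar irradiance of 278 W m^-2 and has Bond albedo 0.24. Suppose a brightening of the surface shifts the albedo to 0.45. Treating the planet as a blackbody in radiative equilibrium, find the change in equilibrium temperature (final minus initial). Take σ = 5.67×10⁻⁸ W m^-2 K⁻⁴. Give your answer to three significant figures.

-13.6 K

Before: T₁ = [278.0·0.76/(4σ)]^(1/4) = 174.7 K.
Final:   T₂ = [S(1−0.45)/(4σ)]^(1/4) = 161.1 K.
ΔT = T₂ − T₁ = -13.57 K.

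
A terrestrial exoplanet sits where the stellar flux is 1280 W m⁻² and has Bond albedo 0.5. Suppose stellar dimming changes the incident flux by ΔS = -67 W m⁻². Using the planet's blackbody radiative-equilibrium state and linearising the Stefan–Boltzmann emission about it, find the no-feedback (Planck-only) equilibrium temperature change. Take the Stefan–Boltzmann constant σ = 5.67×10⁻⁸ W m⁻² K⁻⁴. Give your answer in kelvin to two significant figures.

-3.0 kelvin

Reference equilibrium: T_e = [S(1−α)/(4σ)]^(1/4) = 230.5 K.
TOA radiative forcing: ΔF = (1−α)ΔS/4 = 0.5·(-67)/4 = -8.375 W m⁻².
Planck response: λ_P = 4σT_e³ = 4·5.67×10⁻⁸·(230.5)³ = 2.777 W m⁻²/K.
ΔT₀ = ΔF/λ_P = -8.375/2.777 = -3.02 K.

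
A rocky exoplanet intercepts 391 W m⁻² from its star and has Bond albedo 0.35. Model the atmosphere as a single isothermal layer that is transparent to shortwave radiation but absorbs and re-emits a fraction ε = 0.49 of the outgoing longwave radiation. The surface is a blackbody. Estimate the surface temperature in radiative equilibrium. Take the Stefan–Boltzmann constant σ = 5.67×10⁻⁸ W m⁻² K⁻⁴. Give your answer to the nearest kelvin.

At the top of the atmosphere, σT_e⁴ = S(1−α)/4 = 63.54 W m⁻², giving T_e = 183.0 K.
Surface balance with a leaky layer gives σT_s⁴ = σT_e⁴·2/(2−ε), so T_s = T_e·[2/(2−0.49)]^(1/4) = 196.3 K.

196 K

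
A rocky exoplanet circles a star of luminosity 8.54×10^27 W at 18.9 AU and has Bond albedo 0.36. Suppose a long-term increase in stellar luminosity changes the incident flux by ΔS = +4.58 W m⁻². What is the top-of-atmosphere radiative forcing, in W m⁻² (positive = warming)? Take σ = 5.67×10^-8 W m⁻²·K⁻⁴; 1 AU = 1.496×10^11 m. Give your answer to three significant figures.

Orbital distance: d = 18.9 AU = 2.827×10^12 m.
S = L/(4πd²) = 85.01 W m⁻².
ΔF = Δ[S(1−α)]/4 = (1−0.36)·+4.58/4 = 0.7328 W m⁻².

0.733 W m⁻²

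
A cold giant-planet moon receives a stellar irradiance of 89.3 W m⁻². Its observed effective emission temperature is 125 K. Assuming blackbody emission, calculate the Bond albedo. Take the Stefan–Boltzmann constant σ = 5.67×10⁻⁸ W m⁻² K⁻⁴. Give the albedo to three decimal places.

Energy balance: S(1−α)/4 = σT⁴, so 1−α = 4σT⁴/S.
4σT⁴ = 4·5.67×10⁻⁸·(125)⁴ = 55.37 W m⁻².
1−α = 55.37/89.30 = 0.6201, so α = 0.3799.

0.380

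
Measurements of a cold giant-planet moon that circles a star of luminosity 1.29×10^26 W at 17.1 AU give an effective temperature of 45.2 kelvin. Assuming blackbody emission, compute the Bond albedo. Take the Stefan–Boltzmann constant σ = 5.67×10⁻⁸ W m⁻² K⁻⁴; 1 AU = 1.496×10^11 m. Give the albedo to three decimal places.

0.397

d = 17.1 × 1.496×10^11 m = 2.558×10^12 m.
Spreading L over a sphere of radius d: S = 1.29×10^26/(4π·2.56×10^12²) = 1.569 W m⁻².
Rearranging the radiative balance, α = 1 − 4σT⁴/S.
4σT⁴ = 4·5.67×10⁻⁸·(45.2)⁴ = 0.9467 W m⁻².
Hence α = 1 − 0.9467/1.569 = 0.3965.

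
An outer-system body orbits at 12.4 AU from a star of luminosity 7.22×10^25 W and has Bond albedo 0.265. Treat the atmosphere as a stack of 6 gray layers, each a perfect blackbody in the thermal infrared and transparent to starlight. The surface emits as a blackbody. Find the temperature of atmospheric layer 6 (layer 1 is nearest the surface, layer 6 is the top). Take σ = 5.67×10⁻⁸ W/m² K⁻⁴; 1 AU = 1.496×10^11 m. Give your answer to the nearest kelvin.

Orbital distance: d = 12.4 AU = 1.855×10^12 m.
S = L/(4πd²) = 1.670 W/m².
OLR = S(1−α)/4 = 0.3068 W/m²; the top layer radiates at T_e = 48.23 K.
The net upward flux σT_e⁴ is constant between every pair of levels, so T_k⁴ = (N+1−k)T_e⁴.
With k = 6: T_6 = (6+1−6)^¼·48.23 K = 48.23 K.

48 kelvin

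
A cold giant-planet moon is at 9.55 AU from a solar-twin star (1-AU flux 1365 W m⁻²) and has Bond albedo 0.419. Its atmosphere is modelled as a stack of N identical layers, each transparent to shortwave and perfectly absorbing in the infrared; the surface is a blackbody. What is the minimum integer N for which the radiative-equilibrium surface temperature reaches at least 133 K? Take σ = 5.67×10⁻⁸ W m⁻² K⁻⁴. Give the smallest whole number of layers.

8

Irradiance scales as 1/d², so S = 1365 W m⁻² × (1/9.55)² = 14.97 W m⁻².
Top-of-atmosphere balance: σT_e⁴ = S(1−α)/4 = 2.174 W m⁻² → T_e = 78.69 K.
Need (N+1)T_e⁴ ≥ T_s⁴, i.e. N+1 ≥ (133/78.69)⁴ = 8.161.
The minimum whole number is N = 8.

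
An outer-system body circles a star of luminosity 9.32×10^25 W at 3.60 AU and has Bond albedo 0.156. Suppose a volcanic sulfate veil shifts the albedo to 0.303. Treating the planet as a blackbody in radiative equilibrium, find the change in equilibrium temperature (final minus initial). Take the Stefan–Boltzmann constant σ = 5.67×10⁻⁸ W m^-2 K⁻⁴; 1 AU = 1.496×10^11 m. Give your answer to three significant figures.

-4.61 K

d = 3.60 × 1.496×10^11 m = 5.386×10^11 m.
S = L/(4πd²) = 25.57 W m^-2.
Initial: T₁ = [S(1−0.156)/(4σ)]^(1/4) = 98.77 K.
Final:   T₂ = [S(1−0.303)/(4σ)]^(1/4) = 94.15 K.
ΔT = T₂ − T₁ = -4.614 K.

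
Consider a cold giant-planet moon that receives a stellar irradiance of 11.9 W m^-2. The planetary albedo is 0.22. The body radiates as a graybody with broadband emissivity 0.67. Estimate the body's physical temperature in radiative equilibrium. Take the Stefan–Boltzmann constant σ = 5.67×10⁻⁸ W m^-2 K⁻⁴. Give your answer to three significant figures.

88.4 K

Absorbed flux (global mean): S(1−α)/4 = 11.90·0.78/4 = 2.321 W m^-2.
Radiative balance εσT⁴ = 2.321 gives T = [2.321/(0.67·σ)]^(1/4) = 88.41 K.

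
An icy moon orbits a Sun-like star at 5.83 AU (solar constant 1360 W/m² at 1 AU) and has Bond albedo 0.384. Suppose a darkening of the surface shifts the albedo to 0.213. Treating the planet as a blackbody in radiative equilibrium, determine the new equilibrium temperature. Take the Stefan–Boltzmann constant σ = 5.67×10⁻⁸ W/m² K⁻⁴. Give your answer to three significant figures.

109 K

Irradiance scales as 1/d², so S = 1360 W/m² × (1/5.83)² = 40.01 W/m².
New equilibrium: T₂ = [(1−0.213)·40.01/(4σ)]^(1/4) = 108.6 K.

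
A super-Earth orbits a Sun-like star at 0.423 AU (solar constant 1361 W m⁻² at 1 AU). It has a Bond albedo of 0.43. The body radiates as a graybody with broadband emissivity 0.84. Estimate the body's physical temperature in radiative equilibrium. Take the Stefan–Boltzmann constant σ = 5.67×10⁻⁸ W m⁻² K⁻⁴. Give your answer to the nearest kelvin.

388 kelvin

By the inverse-square law, S = 1361/0.423² = 7606 W m⁻².
Absorbed flux (global mean): S(1−α)/4 = 7606·0.57/4 = 1084 W m⁻².
Equating to εσT⁴ with ε = 0.84: T = (1084/0.84σ)^(1/4) = 388.4 K.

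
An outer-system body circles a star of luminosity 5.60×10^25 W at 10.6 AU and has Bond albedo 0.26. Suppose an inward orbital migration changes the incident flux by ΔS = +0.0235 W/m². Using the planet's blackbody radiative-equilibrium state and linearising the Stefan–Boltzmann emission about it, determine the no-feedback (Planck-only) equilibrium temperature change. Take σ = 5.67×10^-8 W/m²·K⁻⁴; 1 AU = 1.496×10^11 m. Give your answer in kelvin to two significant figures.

0.16 K

Orbital distance: d = 10.6 AU = 1.586×10^12 m.
Spreading L over a sphere of radius d: S = 5.60×10^25/(4π·1.59×10^12²) = 1.772 W/m².
Reference equilibrium: T_e = [S(1−α)/(4σ)]^(1/4) = 49.04 K.
TOA radiative forcing: ΔF = (1−α)ΔS/4 = 0.74·(+0.0235)/4 = 0.004347 W/m².
The Planck feedback parameter is 4σT_e³ = 0.02674 W/m²/K.
ΔT₀ = ΔF/λ_P = 0.004347/0.02674 = 0.163 K.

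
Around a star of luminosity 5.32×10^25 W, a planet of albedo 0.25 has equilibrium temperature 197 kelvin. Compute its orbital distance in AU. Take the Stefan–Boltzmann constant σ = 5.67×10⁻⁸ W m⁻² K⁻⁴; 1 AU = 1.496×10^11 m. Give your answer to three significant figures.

Required flux: S = 4σT⁴/(1−α) = 455.5 W m⁻².
From L = 4πd²S, d = √(5.32×10^25/(4π·455.5)) = 9.641×10^10 m = 0.6445 AU.

0.644 AU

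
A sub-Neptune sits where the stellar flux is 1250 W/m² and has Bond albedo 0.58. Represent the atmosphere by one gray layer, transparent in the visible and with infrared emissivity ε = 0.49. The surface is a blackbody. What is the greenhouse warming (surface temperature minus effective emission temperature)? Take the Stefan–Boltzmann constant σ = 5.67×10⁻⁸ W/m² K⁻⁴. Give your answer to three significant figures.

At the top of the atmosphere, σT_e⁴ = S(1−α)/4 = 131.2 W/m², giving T_e = 219.3 K.
For a single slab of emissivity ε, T_s⁴ = 2T_e⁴/(2−ε); thus T_s = 219.3·(1.325)^(1/4) = 235.3 K.
The atmosphere warms the surface by 15.97 K.

16.0 K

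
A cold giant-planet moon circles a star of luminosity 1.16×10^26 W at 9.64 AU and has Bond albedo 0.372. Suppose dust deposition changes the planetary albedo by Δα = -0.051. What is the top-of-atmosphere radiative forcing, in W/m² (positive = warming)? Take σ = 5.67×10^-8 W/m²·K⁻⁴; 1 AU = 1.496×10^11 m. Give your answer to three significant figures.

d = 9.64 × 1.496×10^11 m = 1.442×10^12 m.
Flux at the orbit: S = L/(4πd²) = 1.16×10^26/(4π·(1.44×10^12)²) = 4.438 W/m².
TOA radiative forcing: ΔF = −S·Δα/4 = −4.438·(-0.051)/4 = 0.05659 W/m².

0.0566 W/m²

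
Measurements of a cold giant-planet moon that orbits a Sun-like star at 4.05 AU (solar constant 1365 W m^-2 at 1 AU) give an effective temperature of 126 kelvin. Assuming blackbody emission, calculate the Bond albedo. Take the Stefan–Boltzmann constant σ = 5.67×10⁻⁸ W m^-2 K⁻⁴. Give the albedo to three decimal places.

Flux at the orbit: S = 1365/(4.05)² = 83.22 W m^-2.
From σT⁴ = S(1−α)/4 we invert for α: 1−α = 4σT⁴/S.
4σT⁴ = 4·5.67×10⁻⁸·(126)⁴ = 57.16 W m^-2.
Hence α = 1 − 57.16/83.22 = 0.3131.

0.313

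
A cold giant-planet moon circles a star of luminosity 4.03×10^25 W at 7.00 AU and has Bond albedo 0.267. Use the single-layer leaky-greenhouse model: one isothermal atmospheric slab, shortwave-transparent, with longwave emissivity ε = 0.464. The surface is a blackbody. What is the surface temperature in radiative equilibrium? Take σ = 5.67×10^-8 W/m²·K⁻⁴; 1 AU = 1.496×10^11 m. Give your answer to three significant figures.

59.2 K

Orbital distance: d = 7.00 AU = 1.047×10^12 m.
S = L/(4πd²) = 2.924 W/m².
Effective emission temperature (TOA balance): σT_e⁴ = S(1−α)/4 = 0.5359 W/m² → T_e = 55.45 K.
Surface balance with a leaky layer gives σT_s⁴ = σT_e⁴·2/(2−ε), so T_s = T_e·[2/(2−0.464)]^(1/4) = 59.23 K.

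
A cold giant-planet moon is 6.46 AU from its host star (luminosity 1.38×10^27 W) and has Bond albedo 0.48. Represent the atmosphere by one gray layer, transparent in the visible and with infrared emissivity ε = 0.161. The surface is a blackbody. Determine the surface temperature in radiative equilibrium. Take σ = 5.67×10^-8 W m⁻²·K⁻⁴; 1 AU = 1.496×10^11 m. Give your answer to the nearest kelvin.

Orbital distance: d = 6.46 AU = 9.664×10^11 m.
S = L/(4πd²) = 117.6 W m⁻².
At the top of the atmosphere, σT_e⁴ = S(1−α)/4 = 15.29 W m⁻², giving T_e = 128.1 K.
Surface balance with a leaky layer gives σT_s⁴ = σT_e⁴·2/(2−ε), so T_s = T_e·[2/(2−0.161)]^(1/4) = 130.9 K.

131 K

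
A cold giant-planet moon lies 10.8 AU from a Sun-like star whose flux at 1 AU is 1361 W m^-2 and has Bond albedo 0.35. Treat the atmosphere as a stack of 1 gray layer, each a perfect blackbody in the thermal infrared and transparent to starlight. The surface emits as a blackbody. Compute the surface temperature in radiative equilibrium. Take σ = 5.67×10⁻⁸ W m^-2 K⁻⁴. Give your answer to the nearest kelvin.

90 K

By the inverse-square law, S = 1361/10.8² = 11.67 W m^-2.
The effective emission temperature is T_e = [S(1−α)/(4σ)]^¼ = 76.04 K.
For an N-layer opaque stack, T_s⁴ = (N+1)T_e⁴, hence T_s = (2)^(1/4)×76.04 K = 90.43 K.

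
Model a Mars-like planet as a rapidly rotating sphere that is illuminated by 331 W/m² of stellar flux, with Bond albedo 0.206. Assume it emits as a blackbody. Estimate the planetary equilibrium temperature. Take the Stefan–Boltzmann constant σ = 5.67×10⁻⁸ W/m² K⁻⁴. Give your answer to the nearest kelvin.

185 kelvin

Averaging over the sphere, the absorbed flux is S(1−α)/4 = 65.70 W/m².
Balancing against σT⁴: T = (65.70/5.67×10⁻⁸)^(1/4) = 184.5 K.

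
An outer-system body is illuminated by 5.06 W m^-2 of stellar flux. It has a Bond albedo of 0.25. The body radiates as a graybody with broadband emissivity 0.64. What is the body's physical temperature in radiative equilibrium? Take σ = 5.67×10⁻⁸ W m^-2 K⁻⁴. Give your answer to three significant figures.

Averaging over the sphere, the absorbed flux is S(1−α)/4 = 0.9487 W m^-2.
Equating to εσT⁴ with ε = 0.64: T = (0.9487/0.64σ)^(1/4) = 71.51 K.

71.5 K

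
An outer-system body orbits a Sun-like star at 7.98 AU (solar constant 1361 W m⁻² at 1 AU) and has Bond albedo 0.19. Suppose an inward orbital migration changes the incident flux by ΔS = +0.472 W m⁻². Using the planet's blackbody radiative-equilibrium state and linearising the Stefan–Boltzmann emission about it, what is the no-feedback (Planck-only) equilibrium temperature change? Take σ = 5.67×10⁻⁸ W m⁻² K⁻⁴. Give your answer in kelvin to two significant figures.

0.52 K

Flux at the orbit: S = 1361/(7.98)² = 21.37 W m⁻².
The baseline emission temperature is T_e = 93.47 K.
ΔF = Δ[S(1−α)]/4 = (1−0.19)·+0.472/4 = 0.09558 W m⁻².
Planck response: λ_P = 4σT_e³ = 4·5.67×10⁻⁸·(93.47)³ = 0.1852 W m⁻²/K.
Hence the no-feedback warming is ΔF/(4σT_e³) = 0.516 K.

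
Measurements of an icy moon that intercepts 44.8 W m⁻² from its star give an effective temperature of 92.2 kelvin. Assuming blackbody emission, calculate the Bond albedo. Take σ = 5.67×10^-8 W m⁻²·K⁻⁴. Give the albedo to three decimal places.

Energy balance: S(1−α)/4 = σT⁴, so 1−α = 4σT⁴/S.
σT⁴ = 4.097 W m⁻², so 4σT⁴ = 16.39 W m⁻².
Hence α = 1 − 16.39/44.80 = 0.6342.

0.634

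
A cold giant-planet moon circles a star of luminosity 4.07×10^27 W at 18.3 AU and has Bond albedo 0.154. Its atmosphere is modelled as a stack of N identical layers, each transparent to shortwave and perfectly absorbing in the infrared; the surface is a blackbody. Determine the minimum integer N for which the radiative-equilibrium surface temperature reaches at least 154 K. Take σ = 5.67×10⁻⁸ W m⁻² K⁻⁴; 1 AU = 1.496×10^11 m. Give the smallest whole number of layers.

3

Orbital distance: d = 18.3 AU = 2.738×10^12 m.
Flux at the orbit: S = L/(4πd²) = 4.07×10^27/(4π·(2.74×10^12)²) = 43.21 W m⁻².
OLR = S(1−α)/4 = 9.140 W m⁻²; the top layer radiates at T_e = 112.7 K.
T_s = (N+1)^(1/4)·T_e ≥ 154 K requires N+1 ≥ (T_s/T_e)⁴ = (154/112.7)⁴ = 3.489.
So N ≥ 2.489; the smallest integer is N = 3.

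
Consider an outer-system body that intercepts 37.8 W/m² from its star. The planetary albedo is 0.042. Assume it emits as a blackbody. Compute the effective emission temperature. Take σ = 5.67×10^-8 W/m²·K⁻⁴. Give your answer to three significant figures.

The planet absorbs (1−α)S over its disc πR² and re-emits over 4πR², so the mean absorbed flux is (1−0.042)·37.80/4 = 9.053 W/m².
In equilibrium σT⁴ equals this, so T = 112.4 K.

112 kelvin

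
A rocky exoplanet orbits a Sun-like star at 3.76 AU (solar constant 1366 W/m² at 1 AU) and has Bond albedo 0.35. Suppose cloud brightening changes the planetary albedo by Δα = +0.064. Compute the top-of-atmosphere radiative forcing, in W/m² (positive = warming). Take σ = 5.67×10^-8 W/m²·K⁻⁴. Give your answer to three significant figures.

Irradiance scales as 1/d², so S = 1366 W/m² × (1/3.76)² = 96.62 W/m².
ΔF = −(S/4)Δα = −(96.62/4)×(+0.064) = -1.546 W/m².

-1.55 W/m²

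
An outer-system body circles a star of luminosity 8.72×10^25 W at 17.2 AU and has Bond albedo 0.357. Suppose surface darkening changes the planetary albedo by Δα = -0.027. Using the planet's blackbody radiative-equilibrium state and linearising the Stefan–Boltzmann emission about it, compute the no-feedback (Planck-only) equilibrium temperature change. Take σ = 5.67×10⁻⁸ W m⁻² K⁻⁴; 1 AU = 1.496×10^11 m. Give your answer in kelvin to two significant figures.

0.44 kelvin

Orbital distance: d = 17.2 AU = 2.573×10^12 m.
Flux at the orbit: S = L/(4πd²) = 8.72×10^25/(4π·(2.57×10^12)²) = 1.048 W m⁻².
Unperturbed T_e = [1.048·(1−0.357)/(4σ)]^¼ = 41.52 K.
TOA radiative forcing: ΔF = −S·Δα/4 = −1.048·(-0.027)/4 = 0.007074 W m⁻².
Planck response: λ_P = 4σT_e³ = 4·5.67×10⁻⁸·(41.52)³ = 0.01623 W m⁻²/K.
Hence the no-feedback warming is ΔF/(4σT_e³) = 0.436 K.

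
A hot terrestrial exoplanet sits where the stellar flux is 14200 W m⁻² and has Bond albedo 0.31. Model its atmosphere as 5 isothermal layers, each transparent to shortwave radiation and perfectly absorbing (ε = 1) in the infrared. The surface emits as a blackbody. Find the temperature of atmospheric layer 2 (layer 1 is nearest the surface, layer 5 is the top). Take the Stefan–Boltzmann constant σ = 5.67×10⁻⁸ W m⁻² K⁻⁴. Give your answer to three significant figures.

645 kelvin

Top-of-atmosphere balance: σT_e⁴ = S(1−α)/4 = 2450 W m⁻² → T_e = 455.9 K.
In the N-layer model, layer k (counted from the surface) has T_k = (N+1−k)^(1/4)·T_e.
With k = 2: T_2 = (5+1−2)^¼·455.9 K = 644.7 K.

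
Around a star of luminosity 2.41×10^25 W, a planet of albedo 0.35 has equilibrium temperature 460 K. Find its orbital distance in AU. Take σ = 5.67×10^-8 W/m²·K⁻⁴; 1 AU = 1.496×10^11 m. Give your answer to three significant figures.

0.0741 AU

Required flux: S = 4σT⁴/(1−α) = 15620 W/m².
S = L/(4πd²) → d = √(L/4πS) = √(2.41×10^25/(4π·15620)) = 1.108×10^10 m = 0.07406 AU.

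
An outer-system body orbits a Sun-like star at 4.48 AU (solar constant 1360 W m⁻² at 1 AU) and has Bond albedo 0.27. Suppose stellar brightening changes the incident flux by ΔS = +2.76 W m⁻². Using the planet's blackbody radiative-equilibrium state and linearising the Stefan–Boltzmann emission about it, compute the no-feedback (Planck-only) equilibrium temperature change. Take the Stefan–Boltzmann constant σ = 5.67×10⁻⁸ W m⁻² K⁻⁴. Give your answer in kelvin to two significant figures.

Flux at the orbit: S = 1360/(4.48)² = 67.76 W m⁻².
Unperturbed T_e = [67.76·(1−0.27)/(4σ)]^¼ = 121.5 K.
TOA radiative forcing: ΔF = (1−α)ΔS/4 = 0.73·(+2.76)/4 = 0.5037 W m⁻².
Linearising σT⁴ gives d(σT⁴)/dT = 4σT_e³ = 0.4070 W m⁻² per K.
Hence the no-feedback warming is ΔF/(4σT_e³) = 1.24 K.

1.2 K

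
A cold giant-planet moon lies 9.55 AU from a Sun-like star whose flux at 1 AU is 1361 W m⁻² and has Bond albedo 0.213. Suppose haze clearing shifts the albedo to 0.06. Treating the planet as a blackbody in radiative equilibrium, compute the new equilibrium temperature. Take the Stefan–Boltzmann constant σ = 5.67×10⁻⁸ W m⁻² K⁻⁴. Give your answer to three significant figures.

By the inverse-square law, S = 1361/9.55² = 14.92 W m⁻².
New equilibrium: T₂ = [(1−0.06)·14.92/(4σ)]^(1/4) = 88.68 K.

88.7 kelvin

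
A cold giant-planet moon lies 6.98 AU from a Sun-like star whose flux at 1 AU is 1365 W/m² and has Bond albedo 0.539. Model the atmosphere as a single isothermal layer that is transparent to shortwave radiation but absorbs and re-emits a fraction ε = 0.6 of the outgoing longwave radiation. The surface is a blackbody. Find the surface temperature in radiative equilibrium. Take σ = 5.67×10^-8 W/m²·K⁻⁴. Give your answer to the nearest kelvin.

95 K

By the inverse-square law, S = 1365/6.98² = 28.02 W/m².
The planet radiates to space at T_e = [S(1−α)/(4σ)]^(1/4) = 86.87 K.
Surface balance with a leaky layer gives σT_s⁴ = σT_e⁴·2/(2−ε), so T_s = T_e·[2/(2−0.6)]^(1/4) = 94.97 K.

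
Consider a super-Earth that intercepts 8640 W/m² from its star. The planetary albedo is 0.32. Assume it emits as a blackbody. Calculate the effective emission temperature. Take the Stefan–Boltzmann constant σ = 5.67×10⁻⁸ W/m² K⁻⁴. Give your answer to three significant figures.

The planet absorbs (1−α)S over its disc πR² and re-emits over 4πR², so the mean absorbed flux is (1−0.32)·8640/4 = 1469 W/m².
Set σT⁴ = 1469 → T = (1469/σ)^(1/4) = 401.2 K.

401 K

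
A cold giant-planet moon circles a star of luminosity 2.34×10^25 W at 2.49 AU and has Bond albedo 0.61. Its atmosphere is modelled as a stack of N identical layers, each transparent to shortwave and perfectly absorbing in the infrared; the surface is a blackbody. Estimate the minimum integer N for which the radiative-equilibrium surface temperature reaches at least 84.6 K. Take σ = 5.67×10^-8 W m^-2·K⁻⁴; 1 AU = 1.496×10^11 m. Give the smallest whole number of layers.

Orbital distance: d = 2.49 AU = 3.725×10^11 m.
Flux at the orbit: S = L/(4πd²) = 2.34×10^25/(4π·(3.73×10^11)²) = 13.42 W m^-2.
Top-of-atmosphere balance: σT_e⁴ = S(1−α)/4 = 1.308 W m^-2 → T_e = 69.31 K.
T_s = (N+1)^(1/4)·T_e ≥ 84.6 K requires N+1 ≥ (T_s/T_e)⁴ = (84.6/69.31)⁴ = 2.220.
The minimum whole number is N = 2.

2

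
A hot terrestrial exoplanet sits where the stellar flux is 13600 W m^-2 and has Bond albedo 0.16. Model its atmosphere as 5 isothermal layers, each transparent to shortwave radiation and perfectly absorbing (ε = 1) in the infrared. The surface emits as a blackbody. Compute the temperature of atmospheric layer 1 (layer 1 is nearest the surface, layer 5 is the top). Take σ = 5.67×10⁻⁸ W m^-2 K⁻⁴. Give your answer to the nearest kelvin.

708 kelvin

Top-of-atmosphere balance: σT_e⁴ = S(1−α)/4 = 2856 W m^-2 → T_e = 473.7 K.
The net upward flux σT_e⁴ is constant between every pair of levels, so T_k⁴ = (N+1−k)T_e⁴.
With k = 1: T_1 = (5+1−1)^¼·473.7 K = 708.4 K.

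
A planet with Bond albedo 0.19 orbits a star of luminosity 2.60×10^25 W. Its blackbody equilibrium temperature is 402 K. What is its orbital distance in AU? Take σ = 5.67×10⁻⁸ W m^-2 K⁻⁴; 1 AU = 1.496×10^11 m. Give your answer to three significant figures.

The flux needed for this T is 4σT⁴/(1−0.19) = 7312 W m^-2.
Then d = [L/(4πS)]^(1/2) = 1.682×10^10 m, i.e. 0.1124 AU.

0.112 AU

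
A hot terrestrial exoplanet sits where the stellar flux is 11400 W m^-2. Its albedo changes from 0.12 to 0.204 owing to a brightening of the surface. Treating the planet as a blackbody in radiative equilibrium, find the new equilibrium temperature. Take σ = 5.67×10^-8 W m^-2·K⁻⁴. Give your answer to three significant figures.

447 K

With the new albedo, S(1−α₂)/4 = 2269 W m^-2, so T₂ = 447.2 K.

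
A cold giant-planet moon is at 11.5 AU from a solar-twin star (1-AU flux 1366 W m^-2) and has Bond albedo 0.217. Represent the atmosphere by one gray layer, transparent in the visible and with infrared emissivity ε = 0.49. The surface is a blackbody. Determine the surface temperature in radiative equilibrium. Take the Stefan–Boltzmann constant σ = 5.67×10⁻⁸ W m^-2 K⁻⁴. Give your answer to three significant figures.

Flux at the orbit: S = 1366/(11.5)² = 10.33 W m^-2.
Effective emission temperature (TOA balance): σT_e⁴ = S(1−α)/4 = 2.022 W m^-2 → T_e = 77.28 K.
For a single slab of emissivity ε, T_s⁴ = 2T_e⁴/(2−ε); thus T_s = 77.28·(1.325)^(1/4) = 82.90 K.

82.9 K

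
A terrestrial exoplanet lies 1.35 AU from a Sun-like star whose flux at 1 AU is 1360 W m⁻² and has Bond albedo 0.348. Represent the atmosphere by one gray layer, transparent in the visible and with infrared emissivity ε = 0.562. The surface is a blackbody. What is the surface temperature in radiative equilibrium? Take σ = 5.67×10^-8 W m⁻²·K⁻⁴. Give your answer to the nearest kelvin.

234 kelvin

Flux at the orbit: S = 1360/(1.35)² = 746.2 W m⁻².
Effective emission temperature (TOA balance): σT_e⁴ = S(1−α)/4 = 121.6 W m⁻² → T_e = 215.2 K.
The surface balance (absorbed SW + ε·downward IR = σT_s⁴) with T_a⁴ = T_s⁴/2 reduces to T_s = T_e·[2/(2−ε)]^¼ = 233.7 K.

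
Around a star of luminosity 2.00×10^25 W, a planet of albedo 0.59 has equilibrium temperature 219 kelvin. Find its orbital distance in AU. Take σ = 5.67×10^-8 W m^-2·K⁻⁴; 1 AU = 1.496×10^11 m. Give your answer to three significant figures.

0.236 AU

Required flux: S = 4σT⁴/(1−α) = 1272 W m^-2.
From L = 4πd²S, d = √(2.00×10^25/(4π·1272)) = 3.537×10^10 m = 0.2364 AU.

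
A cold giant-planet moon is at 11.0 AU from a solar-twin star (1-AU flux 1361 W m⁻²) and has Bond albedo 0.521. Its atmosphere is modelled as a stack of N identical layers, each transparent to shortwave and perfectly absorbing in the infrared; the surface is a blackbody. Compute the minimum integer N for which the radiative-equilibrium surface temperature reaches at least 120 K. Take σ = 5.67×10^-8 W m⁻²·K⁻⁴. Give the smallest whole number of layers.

Flux at the orbit: S = 1361/(11.0)² = 11.25 W m⁻².
Top-of-atmosphere balance: σT_e⁴ = S(1−α)/4 = 1.347 W m⁻² → T_e = 69.81 K.
Need (N+1)T_e⁴ ≥ T_s⁴, i.e. N+1 ≥ (120/69.81)⁴ = 8.729.
The minimum whole number is N = 8.

8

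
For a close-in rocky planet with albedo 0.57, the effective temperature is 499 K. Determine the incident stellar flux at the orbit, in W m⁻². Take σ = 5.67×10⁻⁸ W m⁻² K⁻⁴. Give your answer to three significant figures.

Invert the energy balance for S: S = 4σT⁴/(1−α).
σT⁴ = 5.67×10⁻⁸·(499)⁴ = 3515 W m⁻².
S = 4·3515/0.43 = 32700 W m⁻².

32700 W m⁻²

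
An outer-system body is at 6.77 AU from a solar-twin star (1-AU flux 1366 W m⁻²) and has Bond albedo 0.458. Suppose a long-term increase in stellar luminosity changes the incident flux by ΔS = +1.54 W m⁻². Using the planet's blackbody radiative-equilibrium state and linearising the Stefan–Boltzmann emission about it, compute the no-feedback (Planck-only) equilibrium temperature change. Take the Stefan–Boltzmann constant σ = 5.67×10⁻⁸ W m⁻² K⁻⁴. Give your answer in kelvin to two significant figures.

1.2 K

Irradiance scales as 1/d², so S = 1366 W m⁻² × (1/6.77)² = 29.80 W m⁻².
The baseline emission temperature is T_e = 91.87 K.
Only a fraction (1−α) is absorbed and it's spread over 4πR², so ΔF = (1−α)ΔS/4 = 0.2087 W m⁻².
Planck response: λ_P = 4σT_e³ = 4·5.67×10⁻⁸·(91.87)³ = 0.1758 W m⁻²/K.
ΔT₀ = ΔF/λ_P = 0.2087/0.1758 = 1.19 K.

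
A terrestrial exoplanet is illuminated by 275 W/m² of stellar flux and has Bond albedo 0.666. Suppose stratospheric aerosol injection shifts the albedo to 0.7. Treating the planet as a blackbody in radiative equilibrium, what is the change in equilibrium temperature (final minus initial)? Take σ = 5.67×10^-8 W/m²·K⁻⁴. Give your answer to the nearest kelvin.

Before: T₁ = [275.0·0.334/(4σ)]^(1/4) = 141.9 K.
Final:   T₂ = [S(1−0.7)/(4σ)]^(1/4) = 138.1 K.
ΔT = T₂ − T₁ = -3.757 K.

-4 K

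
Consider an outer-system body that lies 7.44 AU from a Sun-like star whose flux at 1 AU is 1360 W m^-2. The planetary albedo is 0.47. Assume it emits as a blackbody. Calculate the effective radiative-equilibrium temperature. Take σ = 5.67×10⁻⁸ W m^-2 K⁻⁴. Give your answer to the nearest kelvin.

Flux at the orbit: S = 1360/(7.44)² = 24.57 W m^-2.
Averaging over the sphere, the absorbed flux is S(1−α)/4 = 3.255 W m^-2.
In equilibrium σT⁴ equals this, so T = 87.05 K.

87 K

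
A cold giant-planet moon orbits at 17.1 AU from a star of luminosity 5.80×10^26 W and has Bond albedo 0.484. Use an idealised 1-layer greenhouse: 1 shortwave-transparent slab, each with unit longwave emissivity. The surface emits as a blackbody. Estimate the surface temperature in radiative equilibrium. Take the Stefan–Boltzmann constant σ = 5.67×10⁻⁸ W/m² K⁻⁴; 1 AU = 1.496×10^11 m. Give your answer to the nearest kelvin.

75 K

d = 17.1 × 1.496×10^11 m = 2.558×10^12 m.
Flux at the orbit: S = L/(4πd²) = 5.80×10^26/(4π·(2.56×10^12)²) = 7.053 W/m².
OLR = S(1−α)/4 = 0.9098 W/m²; the top layer radiates at T_e = 63.29 K.
With N = 1 opaque layers, T_s = (N+1)^(1/4)·T_e = 2^(1/4)·63.29 = 75.27 K.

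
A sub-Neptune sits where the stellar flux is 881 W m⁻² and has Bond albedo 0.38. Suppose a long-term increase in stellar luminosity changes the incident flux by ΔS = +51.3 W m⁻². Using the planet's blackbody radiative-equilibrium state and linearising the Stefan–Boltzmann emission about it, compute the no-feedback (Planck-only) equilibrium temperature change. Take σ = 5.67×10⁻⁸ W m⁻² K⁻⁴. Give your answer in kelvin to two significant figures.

3.2 K

Reference equilibrium: T_e = [S(1−α)/(4σ)]^(1/4) = 221.5 K.
ΔF = Δ[S(1−α)]/4 = (1−0.38)·+51.3/4 = 7.951 W m⁻².
Planck response: λ_P = 4σT_e³ = 4·5.67×10⁻⁸·(221.5)³ = 2.466 W m⁻²/K.
So ΔT₀ = 7.951/2.466 = 3.22 K.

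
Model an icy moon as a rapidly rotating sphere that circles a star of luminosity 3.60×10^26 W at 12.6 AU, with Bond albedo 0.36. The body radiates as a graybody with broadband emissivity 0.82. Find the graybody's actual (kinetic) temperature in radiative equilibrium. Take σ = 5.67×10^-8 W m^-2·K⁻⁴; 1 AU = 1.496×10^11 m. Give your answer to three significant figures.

Orbital distance: d = 12.6 AU = 1.885×10^12 m.
Spreading L over a sphere of radius d: S = 3.60×10^26/(4π·1.88×10^12²) = 8.063 W m^-2.
Averaging over the sphere, the absorbed flux is S(1−α)/4 = 1.290 W m^-2.
Radiative balance εσT⁴ = 1.290 gives T = [1.290/(0.82·σ)]^(1/4) = 72.58 K.

72.6 K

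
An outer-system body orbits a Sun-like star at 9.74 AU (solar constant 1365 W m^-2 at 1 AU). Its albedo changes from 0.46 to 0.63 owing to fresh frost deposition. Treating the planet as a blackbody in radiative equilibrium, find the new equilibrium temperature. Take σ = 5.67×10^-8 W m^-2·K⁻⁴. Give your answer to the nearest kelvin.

70 kelvin

By the inverse-square law, S = 1365/9.74² = 14.39 W m^-2.
With the new albedo, S(1−α₂)/4 = 1.331 W m^-2, so T₂ = 69.61 K.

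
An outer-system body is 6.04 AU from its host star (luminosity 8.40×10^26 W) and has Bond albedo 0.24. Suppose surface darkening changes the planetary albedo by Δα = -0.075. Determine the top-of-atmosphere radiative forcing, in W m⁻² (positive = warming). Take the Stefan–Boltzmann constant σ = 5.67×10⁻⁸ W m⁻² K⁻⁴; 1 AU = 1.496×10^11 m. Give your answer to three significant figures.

d = 6.04 × 1.496×10^11 m = 9.036×10^11 m.
Flux at the orbit: S = L/(4πd²) = 8.40×10^26/(4π·(9.04×10^11)²) = 81.87 W m⁻².
ΔF = −(S/4)Δα = −(81.87/4)×(-0.075) = 1.535 W m⁻².

1.54 W m⁻²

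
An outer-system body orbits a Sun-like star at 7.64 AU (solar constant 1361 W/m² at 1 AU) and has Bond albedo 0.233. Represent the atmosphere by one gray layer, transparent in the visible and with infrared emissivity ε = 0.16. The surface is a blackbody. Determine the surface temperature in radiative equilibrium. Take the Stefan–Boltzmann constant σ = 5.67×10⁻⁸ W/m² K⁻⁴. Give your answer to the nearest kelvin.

Flux at the orbit: S = 1361/(7.64)² = 23.32 W/m².
At the top of the atmosphere, σT_e⁴ = S(1−α)/4 = 4.471 W/m², giving T_e = 94.23 K.
Surface balance with a leaky layer gives σT_s⁴ = σT_e⁴·2/(2−ε), so T_s = T_e·[2/(2−0.16)]^(1/4) = 96.22 K.

96 K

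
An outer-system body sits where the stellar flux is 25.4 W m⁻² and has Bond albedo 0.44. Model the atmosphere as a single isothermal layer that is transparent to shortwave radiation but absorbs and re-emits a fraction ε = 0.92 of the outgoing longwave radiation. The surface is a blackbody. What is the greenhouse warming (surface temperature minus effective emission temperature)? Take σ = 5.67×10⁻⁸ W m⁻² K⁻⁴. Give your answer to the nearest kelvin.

15 K

The planet radiates to space at T_e = [S(1−α)/(4σ)]^(1/4) = 88.99 K.
Surface balance with a leaky layer gives σT_s⁴ = σT_e⁴·2/(2−ε), so T_s = T_e·[2/(2−0.92)]^(1/4) = 103.8 K.
The atmosphere warms the surface by 14.82 K.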